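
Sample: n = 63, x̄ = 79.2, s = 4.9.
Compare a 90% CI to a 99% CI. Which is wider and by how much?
99% CI is wider by 1.22

df = 62
90% CI: t* = 1.670, (78.17, 80.23), width = 2 · t* · s/√n = 2.06
99% CI: t* = 2.657, (77.56, 80.84), width = 2 · t* · s/√n = 3.28

The 99% CI is wider by 3.28 - 2.06 = 1.22.
Higher confidence requires a wider interval.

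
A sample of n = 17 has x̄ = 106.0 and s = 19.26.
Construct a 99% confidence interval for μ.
(92.36, 119.64)

t-interval (σ unknown):
df = n - 1 = 16
t* = 2.921 for 99% confidence

Margin of error = t* · s/√n = 2.921 · 19.26/√17 = 13.64

CI: (92.36, 119.64)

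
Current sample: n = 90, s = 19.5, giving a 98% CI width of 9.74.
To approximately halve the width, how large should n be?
n ≈ 360

CI width ∝ 1/√n
To reduce width by factor 2, need √n to grow by 2 → need 2² = 4 times as many samples.

Current: n = 90, width = 9.74
New: n = 360, width ≈ 4.80

Width reduced by factor of 9.74/4.80 = 2.03.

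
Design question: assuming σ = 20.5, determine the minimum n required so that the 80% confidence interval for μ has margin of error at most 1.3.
n ≥ 409

For margin E ≤ 1.3:
n ≥ (z* · σ / E)²
n ≥ (1.282 · 20.5 / 1.3)²
n ≥ 408.69

Minimum n = 409 (rounding up)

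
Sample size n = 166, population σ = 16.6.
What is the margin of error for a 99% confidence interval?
Margin of error = 3.32

Margin of error = z* · σ/√n
= 2.576 · 16.6/√166
= 2.576 · 16.6/12.8841
= 3.32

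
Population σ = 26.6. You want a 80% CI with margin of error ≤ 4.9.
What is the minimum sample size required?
n ≥ 49

For margin E ≤ 4.9:
n ≥ (z* · σ / E)²
n ≥ (1.282 · 26.6 / 4.9)²
n ≥ 48.43

Minimum n = 49 (rounding up)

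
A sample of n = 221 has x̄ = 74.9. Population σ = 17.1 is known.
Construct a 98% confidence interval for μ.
(72.22, 77.58)

z-interval (σ known):
z* = 2.326 for 98% confidence

Margin of error = z* · σ/√n = 2.326 · 17.1/√221 = 2.68

CI: (74.9 - 2.68, 74.9 + 2.68) = (72.22, 77.58)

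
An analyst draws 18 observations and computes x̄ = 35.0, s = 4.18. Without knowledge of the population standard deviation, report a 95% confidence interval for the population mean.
(32.92, 37.08)

t-interval (σ unknown):
df = n - 1 = 17
t* = 2.110 for 95% confidence

Margin of error = t* · s/√n = 2.110 · 4.18/√18 = 2.08

CI: (32.92, 37.08)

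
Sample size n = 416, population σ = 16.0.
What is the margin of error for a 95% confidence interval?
Margin of error = 1.54

Margin of error = z* · σ/√n
= 1.960 · 16.0/√416
= 1.960 · 16.0/20.3961
= 1.54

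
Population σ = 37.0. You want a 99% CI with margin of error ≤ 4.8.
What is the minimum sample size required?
n ≥ 395

For margin E ≤ 4.8:
n ≥ (z* · σ / E)²
n ≥ (2.576 · 37.0 / 4.8)²
n ≥ 394.29

Minimum n = 395 (rounding up)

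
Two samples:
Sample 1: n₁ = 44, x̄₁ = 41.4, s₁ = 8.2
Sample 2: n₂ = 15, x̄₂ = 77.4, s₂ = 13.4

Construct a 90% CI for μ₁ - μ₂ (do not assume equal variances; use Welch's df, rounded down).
(-42.39, -29.61)

Difference: x̄₁ - x̄₂ = -36.00
SE = √(s₁²/n₁ + s₂²/n₂) = √(8.2²/44 + 13.4²/15) = 3.6741
df = 17.71 → 17 (Welch–Satterthwaite, rounded down)
t* = 1.740

CI: -36.00 ± 1.740 · 3.6741 = -36.00 ± 6.39 = (-42.39, -29.61)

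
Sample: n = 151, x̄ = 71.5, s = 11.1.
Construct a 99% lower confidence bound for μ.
μ ≥ 69.38

Lower bound (one-sided):
t* = 2.351 (one-sided for 99%)
Lower bound = x̄ - t* · s/√n = 71.5 - 2.351 · 11.1/√151 = 69.38

We are 99% confident that μ ≥ 69.38.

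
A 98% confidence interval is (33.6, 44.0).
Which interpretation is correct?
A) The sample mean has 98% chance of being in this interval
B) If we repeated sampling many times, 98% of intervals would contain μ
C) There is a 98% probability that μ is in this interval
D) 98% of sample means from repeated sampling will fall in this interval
B

A) Wrong — x̄ is observed and sits in the interval by construction.
B) Correct — this is the frequentist long-run coverage interpretation.
C) Wrong — μ is fixed; the randomness lives in the interval, not in μ.
D) Wrong — coverage applies to intervals containing μ, not to future x̄ values.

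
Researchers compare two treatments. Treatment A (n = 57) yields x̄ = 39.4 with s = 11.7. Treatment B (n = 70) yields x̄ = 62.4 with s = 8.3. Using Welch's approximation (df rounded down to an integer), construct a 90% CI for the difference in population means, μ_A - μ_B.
(-26.06, -19.94)

Difference: x̄₁ - x̄₂ = -23.00
SE = √(s₁²/n₁ + s₂²/n₂) = √(11.7²/57 + 8.3²/70) = 1.8400
df = 97.95 → 97 (Welch–Satterthwaite, rounded down)
t* = 1.661

CI: -23.00 ± 1.661 · 1.8400 = -23.00 ± 3.06 = (-26.06, -19.94)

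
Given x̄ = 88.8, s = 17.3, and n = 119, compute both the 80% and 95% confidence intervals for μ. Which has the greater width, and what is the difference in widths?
95% CI is wider by 2.19

df = 118
80% CI: t* = 1.289, (86.76, 90.84), width = 2 · t* · s/√n = 4.09
95% CI: t* = 1.980, (85.66, 91.94), width = 2 · t* · s/√n = 6.28

The 95% CI is wider by 6.28 - 4.09 = 2.19.
Higher confidence requires a wider interval.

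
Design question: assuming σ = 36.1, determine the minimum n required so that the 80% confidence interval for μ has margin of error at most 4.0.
n ≥ 134

For margin E ≤ 4.0:
n ≥ (z* · σ / E)²
n ≥ (1.282 · 36.1 / 4.0)²
n ≥ 133.87

Minimum n = 134 (rounding up)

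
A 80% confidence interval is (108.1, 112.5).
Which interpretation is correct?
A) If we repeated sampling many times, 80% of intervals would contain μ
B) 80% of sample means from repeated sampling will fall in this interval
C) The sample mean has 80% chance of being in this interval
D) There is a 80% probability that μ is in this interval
A

A) Correct — this is the frequentist long-run coverage interpretation.
B) Wrong — coverage applies to intervals containing μ, not to future x̄ values.
C) Wrong — x̄ is observed and sits in the interval by construction.
D) Wrong — μ is fixed; the randomness lives in the interval, not in μ.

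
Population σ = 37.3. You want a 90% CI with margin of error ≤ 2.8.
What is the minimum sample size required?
n ≥ 481

For margin E ≤ 2.8:
n ≥ (z* · σ / E)²
n ≥ (1.645 · 37.3 / 2.8)²
n ≥ 480.21

Minimum n = 481 (rounding up)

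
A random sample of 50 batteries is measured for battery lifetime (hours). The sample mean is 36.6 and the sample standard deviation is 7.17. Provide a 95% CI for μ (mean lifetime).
(34.56, 38.64)

t-interval (σ unknown):
df = n - 1 = 49
t* = 2.010 for 95% confidence

Margin of error = t* · s/√n = 2.010 · 7.17/√50 = 2.04

CI: (34.56, 38.64)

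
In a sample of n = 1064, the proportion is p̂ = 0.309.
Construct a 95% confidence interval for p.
(0.281, 0.337)

Proportion CI:
SE = √(p̂(1-p̂)/n) = √(0.309 · 0.691 / 1064) = 0.01417

z* = 1.960
Margin = z* · SE = 1.960 · 0.01417 = 0.0278

CI: 0.309 ± 0.0278 = (0.281, 0.337)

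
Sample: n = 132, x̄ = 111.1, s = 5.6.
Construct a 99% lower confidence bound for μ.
μ ≥ 109.95

Lower bound (one-sided):
t* = 2.355 (one-sided for 99%)
Lower bound = x̄ - t* · s/√n = 111.1 - 2.355 · 5.6/√132 = 109.95

We are 99% confident that μ ≥ 109.95.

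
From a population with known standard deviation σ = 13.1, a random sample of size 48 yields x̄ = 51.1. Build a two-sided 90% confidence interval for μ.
(47.99, 54.21)

z-interval (σ known):
z* = 1.645 for 90% confidence

Margin of error = z* · σ/√n = 1.645 · 13.1/√48 = 3.11

CI: (51.1 - 3.11, 51.1 + 3.11) = (47.99, 54.21)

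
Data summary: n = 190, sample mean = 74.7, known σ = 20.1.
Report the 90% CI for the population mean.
(72.30, 77.10)

z-interval (σ known):
z* = 1.645 for 90% confidence

Margin of error = z* · σ/√n = 1.645 · 20.1/√190 = 2.40

CI: (74.7 - 2.40, 74.7 + 2.40) = (72.30, 77.10)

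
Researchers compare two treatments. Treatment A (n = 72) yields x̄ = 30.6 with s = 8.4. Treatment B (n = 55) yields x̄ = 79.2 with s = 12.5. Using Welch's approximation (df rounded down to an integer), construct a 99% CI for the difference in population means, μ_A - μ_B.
(-53.74, -43.46)

Difference: x̄₁ - x̄₂ = -48.60
SE = √(s₁²/n₁ + s₂²/n₂) = √(8.4²/72 + 12.5²/55) = 1.9547
df = 89.57 → 89 (Welch–Satterthwaite, rounded down)
t* = 2.632

CI: -48.60 ± 2.632 · 1.9547 = -48.60 ± 5.14 = (-53.74, -43.46)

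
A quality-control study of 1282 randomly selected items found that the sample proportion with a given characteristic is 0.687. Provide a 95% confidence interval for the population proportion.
(0.662, 0.712)

Proportion CI:
SE = √(p̂(1-p̂)/n) = √(0.687 · 0.313 / 1282) = 0.01295

z* = 1.960
Margin = z* · SE = 1.960 · 0.01295 = 0.0254

CI: 0.687 ± 0.0254 = (0.662, 0.712)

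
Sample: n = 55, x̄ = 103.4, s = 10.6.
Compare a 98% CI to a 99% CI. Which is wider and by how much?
99% CI is wider by 0.78

df = 54
98% CI: t* = 2.397, (99.97, 106.83), width = 2 · t* · s/√n = 6.85
99% CI: t* = 2.670, (99.58, 107.22), width = 2 · t* · s/√n = 7.63

The 99% CI is wider by 7.63 - 6.85 = 0.78.
Higher confidence requires a wider interval.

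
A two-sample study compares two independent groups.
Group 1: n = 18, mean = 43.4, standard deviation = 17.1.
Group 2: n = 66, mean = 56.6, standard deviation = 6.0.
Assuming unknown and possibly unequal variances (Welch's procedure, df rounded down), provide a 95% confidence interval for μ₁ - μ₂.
(-21.81, -4.59)

Difference: x̄₁ - x̄₂ = -13.20
SE = √(s₁²/n₁ + s₂²/n₂) = √(17.1²/18 + 6.0²/66) = 4.0976
df = 18.16 → 18 (Welch–Satterthwaite, rounded down)
t* = 2.101

CI: -13.20 ± 2.101 · 4.0976 = -13.20 ± 8.61 = (-21.81, -4.59)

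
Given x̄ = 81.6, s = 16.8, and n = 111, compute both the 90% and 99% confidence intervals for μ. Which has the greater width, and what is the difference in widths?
99% CI is wider by 3.07

df = 110
90% CI: t* = 1.659, (78.95, 84.25), width = 2 · t* · s/√n = 5.29
99% CI: t* = 2.621, (77.42, 85.78), width = 2 · t* · s/√n = 8.36

The 99% CI is wider by 8.36 - 5.29 = 3.07.
Higher confidence requires a wider interval.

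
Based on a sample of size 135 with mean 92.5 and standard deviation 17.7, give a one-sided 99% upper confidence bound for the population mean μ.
μ ≤ 96.09

Upper bound (one-sided):
t* = 2.354 (one-sided for 99%)
Upper bound = x̄ + t* · s/√n = 92.5 + 2.354 · 17.7/√135 = 96.09

We are 99% confident that μ ≤ 96.09.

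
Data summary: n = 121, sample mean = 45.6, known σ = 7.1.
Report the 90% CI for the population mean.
(44.54, 46.66)

z-interval (σ known):
z* = 1.645 for 90% confidence

Margin of error = z* · σ/√n = 1.645 · 7.1/√121 = 1.06

CI: (45.6 - 1.06, 45.6 + 1.06) = (44.54, 46.66)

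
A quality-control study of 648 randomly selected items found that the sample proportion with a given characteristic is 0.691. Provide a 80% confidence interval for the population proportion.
(0.668, 0.714)

Proportion CI:
SE = √(p̂(1-p̂)/n) = √(0.691 · 0.309 / 648) = 0.01815

z* = 1.282
Margin = z* · SE = 1.282 · 0.01815 = 0.0233

CI: 0.691 ± 0.0233 = (0.668, 0.714)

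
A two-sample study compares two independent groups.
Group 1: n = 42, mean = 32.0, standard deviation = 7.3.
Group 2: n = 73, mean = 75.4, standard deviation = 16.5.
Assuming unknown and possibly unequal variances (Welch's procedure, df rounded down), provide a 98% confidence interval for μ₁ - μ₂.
(-48.68, -38.12)

Difference: x̄₁ - x̄₂ = -43.40
SE = √(s₁²/n₁ + s₂²/n₂) = √(7.3²/42 + 16.5²/73) = 2.2357
df = 107.48 → 107 (Welch–Satterthwaite, rounded down)
t* = 2.362

CI: -43.40 ± 2.362 · 2.2357 = -43.40 ± 5.28 = (-48.68, -38.12)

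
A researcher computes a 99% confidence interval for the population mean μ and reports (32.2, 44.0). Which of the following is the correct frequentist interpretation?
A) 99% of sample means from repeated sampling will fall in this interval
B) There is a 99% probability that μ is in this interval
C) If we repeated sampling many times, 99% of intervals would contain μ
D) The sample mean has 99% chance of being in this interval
C

A) Wrong — coverage applies to intervals containing μ, not to future x̄ values.
B) Wrong — μ is fixed; the randomness lives in the interval, not in μ.
C) Correct — this is the frequentist long-run coverage interpretation.
D) Wrong — x̄ is observed and sits in the interval by construction.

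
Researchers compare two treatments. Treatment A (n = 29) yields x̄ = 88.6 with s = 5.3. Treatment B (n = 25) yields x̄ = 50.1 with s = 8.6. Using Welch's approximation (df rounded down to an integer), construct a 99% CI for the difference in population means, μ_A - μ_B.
(33.13, 43.87)

Difference: x̄₁ - x̄₂ = 38.50
SE = √(s₁²/n₁ + s₂²/n₂) = √(5.3²/29 + 8.6²/25) = 1.9817
df = 38.73 → 38 (Welch–Satterthwaite, rounded down)
t* = 2.712

CI: 38.50 ± 2.712 · 1.9817 = 38.50 ± 5.37 = (33.13, 43.87)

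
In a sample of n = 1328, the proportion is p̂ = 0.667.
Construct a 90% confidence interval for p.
(0.646, 0.688)

Proportion CI:
SE = √(p̂(1-p̂)/n) = √(0.667 · 0.333 / 1328) = 0.01293

z* = 1.645
Margin = z* · SE = 1.645 · 0.01293 = 0.0213

CI: 0.667 ± 0.0213 = (0.646, 0.688)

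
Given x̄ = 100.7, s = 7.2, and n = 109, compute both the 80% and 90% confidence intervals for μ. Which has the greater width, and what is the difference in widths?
90% CI is wider by 0.51

df = 108
80% CI: t* = 1.289, (99.81, 101.59), width = 2 · t* · s/√n = 1.78
90% CI: t* = 1.659, (99.56, 101.84), width = 2 · t* · s/√n = 2.29

The 90% CI is wider by 2.29 - 1.78 = 0.51.
Higher confidence requires a wider interval.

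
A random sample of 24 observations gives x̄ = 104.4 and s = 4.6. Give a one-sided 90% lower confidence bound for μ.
μ ≥ 103.16

Lower bound (one-sided):
t* = 1.319 (one-sided for 90%)
Lower bound = x̄ - t* · s/√n = 104.4 - 1.319 · 4.6/√24 = 103.16

We are 90% confident that μ ≥ 103.16.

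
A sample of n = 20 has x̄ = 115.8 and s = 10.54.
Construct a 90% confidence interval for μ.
(111.73, 119.87)

t-interval (σ unknown):
df = n - 1 = 19
t* = 1.729 for 90% confidence

Margin of error = t* · s/√n = 1.729 · 10.54/√20 = 4.07

CI: (111.73, 119.87)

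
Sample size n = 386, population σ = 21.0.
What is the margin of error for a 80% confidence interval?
Margin of error = 1.37

Margin of error = z* · σ/√n
= 1.282 · 21.0/√386
= 1.282 · 21.0/19.6469
= 1.37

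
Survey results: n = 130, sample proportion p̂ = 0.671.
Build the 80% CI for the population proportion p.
(0.618, 0.724)

Proportion CI:
SE = √(p̂(1-p̂)/n) = √(0.671 · 0.329 / 130) = 0.04121

z* = 1.282
Margin = z* · SE = 1.282 · 0.04121 = 0.0528

CI: 0.671 ± 0.0528 = (0.618, 0.724)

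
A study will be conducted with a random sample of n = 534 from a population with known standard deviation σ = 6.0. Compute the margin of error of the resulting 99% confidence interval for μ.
Margin of error = 0.67

Margin of error = z* · σ/√n
= 2.576 · 6.0/√534
= 2.576 · 6.0/23.1084
= 0.67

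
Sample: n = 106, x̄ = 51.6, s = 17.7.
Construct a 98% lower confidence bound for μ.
μ ≥ 48.02

Lower bound (one-sided):
t* = 2.080 (one-sided for 98%)
Lower bound = x̄ - t* · s/√n = 51.6 - 2.080 · 17.7/√106 = 48.02

We are 98% confident that μ ≥ 48.02.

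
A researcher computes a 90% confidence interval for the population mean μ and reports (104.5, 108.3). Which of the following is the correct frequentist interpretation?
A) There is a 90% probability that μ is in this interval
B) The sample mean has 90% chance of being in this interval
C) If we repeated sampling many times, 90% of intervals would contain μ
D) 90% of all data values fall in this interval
C

A) Wrong — μ is fixed; the randomness lives in the interval, not in μ.
B) Wrong — x̄ is observed and sits in the interval by construction.
C) Correct — this is the frequentist long-run coverage interpretation.
D) Wrong — a CI is about the parameter μ, not individual data values.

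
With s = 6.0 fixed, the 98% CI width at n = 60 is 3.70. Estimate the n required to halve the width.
n ≈ 240

CI width ∝ 1/√n
To reduce width by factor 2, need √n to grow by 2 → need 2² = 4 times as many samples.

Current: n = 60, width = 3.70
New: n = 240, width ≈ 1.81

Width reduced by factor of 3.70/1.81 = 2.04.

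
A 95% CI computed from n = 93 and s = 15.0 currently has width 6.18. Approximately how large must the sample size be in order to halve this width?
n ≈ 372

CI width ∝ 1/√n
To reduce width by factor 2, need √n to grow by 2 → need 2² = 4 times as many samples.

Current: n = 93, width = 6.18
New: n = 372, width ≈ 3.06

Width reduced by factor of 6.18/3.06 = 2.02.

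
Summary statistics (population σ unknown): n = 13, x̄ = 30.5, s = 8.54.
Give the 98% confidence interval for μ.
(24.15, 36.85)

t-interval (σ unknown):
df = n - 1 = 12
t* = 2.681 for 98% confidence

Margin of error = t* · s/√n = 2.681 · 8.54/√13 = 6.35

CI: (24.15, 36.85)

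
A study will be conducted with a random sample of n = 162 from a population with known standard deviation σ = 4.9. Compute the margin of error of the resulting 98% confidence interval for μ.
Margin of error = 0.90

Margin of error = z* · σ/√n
= 2.326 · 4.9/√162
= 2.326 · 4.9/12.7279
= 0.90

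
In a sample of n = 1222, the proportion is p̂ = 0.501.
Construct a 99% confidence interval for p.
(0.464, 0.538)

Proportion CI:
SE = √(p̂(1-p̂)/n) = √(0.501 · 0.499 / 1222) = 0.01430

z* = 2.576
Margin = z* · SE = 2.576 · 0.01430 = 0.0368

CI: 0.501 ± 0.0368 = (0.464, 0.538)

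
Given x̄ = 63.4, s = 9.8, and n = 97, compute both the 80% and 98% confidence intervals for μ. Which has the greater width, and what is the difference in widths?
98% CI is wider by 2.14

df = 96
80% CI: t* = 1.290, (62.12, 64.68), width = 2 · t* · s/√n = 2.57
98% CI: t* = 2.366, (61.05, 65.75), width = 2 · t* · s/√n = 4.71

The 98% CI is wider by 4.71 - 2.57 = 2.14.
Higher confidence requires a wider interval.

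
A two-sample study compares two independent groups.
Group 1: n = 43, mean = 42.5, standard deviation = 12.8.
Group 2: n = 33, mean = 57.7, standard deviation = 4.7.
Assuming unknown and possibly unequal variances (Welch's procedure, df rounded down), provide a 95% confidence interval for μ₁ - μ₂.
(-19.44, -10.96)

Difference: x̄₁ - x̄₂ = -15.20
SE = √(s₁²/n₁ + s₂²/n₂) = √(12.8²/43 + 4.7²/33) = 2.1165
df = 55.79 → 55 (Welch–Satterthwaite, rounded down)
t* = 2.004

CI: -15.20 ± 2.004 · 2.1165 = -15.20 ± 4.24 = (-19.44, -10.96)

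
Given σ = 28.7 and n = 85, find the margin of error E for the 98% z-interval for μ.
Margin of error = 7.24

Margin of error = z* · σ/√n
= 2.326 · 28.7/√85
= 2.326 · 28.7/9.2195
= 7.24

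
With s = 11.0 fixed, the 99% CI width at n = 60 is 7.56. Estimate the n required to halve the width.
n ≈ 240

CI width ∝ 1/√n
To reduce width by factor 2, need √n to grow by 2 → need 2² = 4 times as many samples.

Current: n = 60, width = 7.56
New: n = 240, width ≈ 3.69

Width reduced by factor of 7.56/3.69 = 2.05.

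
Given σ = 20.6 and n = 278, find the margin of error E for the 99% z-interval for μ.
Margin of error = 3.18

Margin of error = z* · σ/√n
= 2.576 · 20.6/√278
= 2.576 · 20.6/16.6733
= 3.18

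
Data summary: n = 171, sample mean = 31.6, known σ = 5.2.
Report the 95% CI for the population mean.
(30.82, 32.38)

z-interval (σ known):
z* = 1.960 for 95% confidence

Margin of error = z* · σ/√n = 1.960 · 5.2/√171 = 0.78

CI: (31.6 - 0.78, 31.6 + 0.78) = (30.82, 32.38)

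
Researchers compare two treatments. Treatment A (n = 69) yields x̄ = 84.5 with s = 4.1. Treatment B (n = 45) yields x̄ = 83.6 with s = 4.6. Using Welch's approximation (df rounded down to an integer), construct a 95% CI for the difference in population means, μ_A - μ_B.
(-0.78, 2.58)

Difference: x̄₁ - x̄₂ = 0.90
SE = √(s₁²/n₁ + s₂²/n₂) = √(4.1²/69 + 4.6²/45) = 0.8449
df = 86.40 → 86 (Welch–Satterthwaite, rounded down)
t* = 1.988

CI: 0.90 ± 1.988 · 0.8449 = 0.90 ± 1.68 = (-0.78, 2.58)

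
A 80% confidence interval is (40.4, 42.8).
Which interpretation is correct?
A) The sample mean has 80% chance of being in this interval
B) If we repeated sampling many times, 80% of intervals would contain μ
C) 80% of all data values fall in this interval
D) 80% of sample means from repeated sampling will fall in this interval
B

A) Wrong — x̄ is observed and sits in the interval by construction.
B) Correct — this is the frequentist long-run coverage interpretation.
C) Wrong — a CI is about the parameter μ, not individual data values.
D) Wrong — coverage applies to intervals containing μ, not to future x̄ values.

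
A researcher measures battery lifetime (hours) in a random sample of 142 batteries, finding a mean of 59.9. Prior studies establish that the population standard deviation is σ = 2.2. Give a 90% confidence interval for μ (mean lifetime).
(59.60, 60.20)

z-interval (σ known):
z* = 1.645 for 90% confidence

Margin of error = z* · σ/√n = 1.645 · 2.2/√142 = 0.30

CI: (59.9 - 0.30, 59.9 + 0.30) = (59.60, 60.20)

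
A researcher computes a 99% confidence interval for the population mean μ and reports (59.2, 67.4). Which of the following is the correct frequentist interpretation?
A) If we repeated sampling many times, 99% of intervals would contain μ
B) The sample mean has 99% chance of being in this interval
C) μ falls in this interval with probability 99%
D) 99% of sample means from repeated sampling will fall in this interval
A

A) Correct — this is the frequentist long-run coverage interpretation.
B) Wrong — x̄ is observed and sits in the interval by construction.
C) Wrong — μ is fixed; the randomness lives in the interval, not in μ.
D) Wrong — coverage applies to intervals containing μ, not to future x̄ values.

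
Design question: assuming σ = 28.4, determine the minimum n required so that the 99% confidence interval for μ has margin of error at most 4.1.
n ≥ 319

For margin E ≤ 4.1:
n ≥ (z* · σ / E)²
n ≥ (2.576 · 28.4 / 4.1)²
n ≥ 318.39

Minimum n = 319 (rounding up)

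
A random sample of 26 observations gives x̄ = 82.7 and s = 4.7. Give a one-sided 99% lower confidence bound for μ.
μ ≥ 80.41

Lower bound (one-sided):
t* = 2.485 (one-sided for 99%)
Lower bound = x̄ - t* · s/√n = 82.7 - 2.485 · 4.7/√26 = 80.41

We are 99% confident that μ ≥ 80.41.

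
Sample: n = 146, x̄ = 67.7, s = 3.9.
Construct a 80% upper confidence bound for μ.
μ ≤ 67.97

Upper bound (one-sided):
t* = 0.844 (one-sided for 80%)
Upper bound = x̄ + t* · s/√n = 67.7 + 0.844 · 3.9/√146 = 67.97

We are 80% confident that μ ≤ 67.97.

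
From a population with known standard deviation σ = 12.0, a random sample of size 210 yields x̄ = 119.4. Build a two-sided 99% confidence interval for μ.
(117.27, 121.53)

z-interval (σ known):
z* = 2.576 for 99% confidence

Margin of error = z* · σ/√n = 2.576 · 12.0/√210 = 2.13

CI: (119.4 - 2.13, 119.4 + 2.13) = (117.27, 121.53)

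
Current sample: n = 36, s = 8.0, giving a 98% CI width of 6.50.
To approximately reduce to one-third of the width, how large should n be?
n ≈ 324

CI width ∝ 1/√n
To reduce width by factor 3, need √n to grow by 3 → need 3² = 9 times as many samples.

Current: n = 36, width = 6.50
New: n = 324, width ≈ 2.08

Width reduced by factor of 6.50/2.08 = 3.12.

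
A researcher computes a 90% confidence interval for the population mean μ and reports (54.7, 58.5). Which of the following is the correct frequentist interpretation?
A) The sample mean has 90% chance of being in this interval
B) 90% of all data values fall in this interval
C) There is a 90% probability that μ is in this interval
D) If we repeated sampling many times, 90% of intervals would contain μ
D

A) Wrong — x̄ is observed and sits in the interval by construction.
B) Wrong — a CI is about the parameter μ, not individual data values.
C) Wrong — μ is fixed; the randomness lives in the interval, not in μ.
D) Correct — this is the frequentist long-run coverage interpretation.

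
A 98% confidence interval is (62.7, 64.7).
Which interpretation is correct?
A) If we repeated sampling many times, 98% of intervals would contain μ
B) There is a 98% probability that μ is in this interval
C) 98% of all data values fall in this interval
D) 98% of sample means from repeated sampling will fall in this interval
A

A) Correct — this is the frequentist long-run coverage interpretation.
B) Wrong — μ is fixed; the randomness lives in the interval, not in μ.
C) Wrong — a CI is about the parameter μ, not individual data values.
D) Wrong — coverage applies to intervals containing μ, not to future x̄ values.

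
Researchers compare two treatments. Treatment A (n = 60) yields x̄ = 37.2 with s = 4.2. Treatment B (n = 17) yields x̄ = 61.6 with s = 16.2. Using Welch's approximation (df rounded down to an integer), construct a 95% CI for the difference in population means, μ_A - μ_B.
(-32.81, -15.99)

Difference: x̄₁ - x̄₂ = -24.40
SE = √(s₁²/n₁ + s₂²/n₂) = √(4.2²/60 + 16.2²/17) = 3.9663
df = 16.61 → 16 (Welch–Satterthwaite, rounded down)
t* = 2.120

CI: -24.40 ± 2.120 · 3.9663 = -24.40 ± 8.41 = (-32.81, -15.99)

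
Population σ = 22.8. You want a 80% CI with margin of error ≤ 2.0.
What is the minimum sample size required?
n ≥ 214

For margin E ≤ 2.0:
n ≥ (z* · σ / E)²
n ≥ (1.282 · 22.8 / 2.0)²
n ≥ 213.59

Minimum n = 214 (rounding up)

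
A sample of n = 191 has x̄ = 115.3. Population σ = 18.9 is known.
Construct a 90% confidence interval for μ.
(113.05, 117.55)

z-interval (σ known):
z* = 1.645 for 90% confidence

Margin of error = z* · σ/√n = 1.645 · 18.9/√191 = 2.25

CI: (115.3 - 2.25, 115.3 + 2.25) = (113.05, 117.55)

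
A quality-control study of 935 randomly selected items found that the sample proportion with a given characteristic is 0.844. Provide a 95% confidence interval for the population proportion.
(0.821, 0.867)

Proportion CI:
SE = √(p̂(1-p̂)/n) = √(0.844 · 0.156 / 935) = 0.01187

z* = 1.960
Margin = z* · SE = 1.960 · 0.01187 = 0.0233

CI: 0.844 ± 0.0233 = (0.821, 0.867)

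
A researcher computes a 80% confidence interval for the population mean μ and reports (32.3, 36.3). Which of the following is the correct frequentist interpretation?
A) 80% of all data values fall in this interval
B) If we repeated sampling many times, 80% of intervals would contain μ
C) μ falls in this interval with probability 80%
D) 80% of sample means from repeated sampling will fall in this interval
B

A) Wrong — a CI is about the parameter μ, not individual data values.
B) Correct — this is the frequentist long-run coverage interpretation.
C) Wrong — μ is fixed; the randomness lives in the interval, not in μ.
D) Wrong — coverage applies to intervals containing μ, not to future x̄ values.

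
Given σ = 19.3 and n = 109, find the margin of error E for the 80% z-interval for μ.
Margin of error = 2.37

Margin of error = z* · σ/√n
= 1.282 · 19.3/√109
= 1.282 · 19.3/10.4403
= 2.37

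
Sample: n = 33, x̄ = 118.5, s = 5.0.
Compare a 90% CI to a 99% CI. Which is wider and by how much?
99% CI is wider by 1.82

df = 32
90% CI: t* = 1.694, (117.03, 119.97), width = 2 · t* · s/√n = 2.95
99% CI: t* = 2.738, (116.12, 120.88), width = 2 · t* · s/√n = 4.77

The 99% CI is wider by 4.77 - 2.95 = 1.82.
Higher confidence requires a wider interval.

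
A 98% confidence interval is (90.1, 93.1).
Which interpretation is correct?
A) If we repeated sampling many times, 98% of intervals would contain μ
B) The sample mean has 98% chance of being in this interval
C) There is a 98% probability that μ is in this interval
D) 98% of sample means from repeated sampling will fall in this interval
A

A) Correct — this is the frequentist long-run coverage interpretation.
B) Wrong — x̄ is observed and sits in the interval by construction.
C) Wrong — μ is fixed; the randomness lives in the interval, not in μ.
D) Wrong — coverage applies to intervals containing μ, not to future x̄ values.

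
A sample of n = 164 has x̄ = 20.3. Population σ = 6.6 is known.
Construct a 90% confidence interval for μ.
(19.45, 21.15)

z-interval (σ known):
z* = 1.645 for 90% confidence

Margin of error = z* · σ/√n = 1.645 · 6.6/√164 = 0.85

CI: (20.3 - 0.85, 20.3 + 0.85) = (19.45, 21.15)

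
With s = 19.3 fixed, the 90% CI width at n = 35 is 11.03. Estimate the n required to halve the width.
n ≈ 140

CI width ∝ 1/√n
To reduce width by factor 2, need √n to grow by 2 → need 2² = 4 times as many samples.

Current: n = 35, width = 11.03
New: n = 140, width ≈ 5.40

Width reduced by factor of 11.03/5.40 = 2.04.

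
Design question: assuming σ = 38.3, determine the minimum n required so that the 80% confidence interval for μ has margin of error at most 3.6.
n ≥ 187

For margin E ≤ 3.6:
n ≥ (z* · σ / E)²
n ≥ (1.282 · 38.3 / 3.6)²
n ≥ 186.02

Minimum n = 187 (rounding up)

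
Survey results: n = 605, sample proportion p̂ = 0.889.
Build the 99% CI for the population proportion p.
(0.856, 0.922)

Proportion CI:
SE = √(p̂(1-p̂)/n) = √(0.889 · 0.111 / 605) = 0.01277

z* = 2.576
Margin = z* · SE = 2.576 · 0.01277 = 0.0329

CI: 0.889 ± 0.0329 = (0.856, 0.922)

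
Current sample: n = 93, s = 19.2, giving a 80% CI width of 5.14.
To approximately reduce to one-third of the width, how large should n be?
n ≈ 837

CI width ∝ 1/√n
To reduce width by factor 3, need √n to grow by 3 → need 3² = 9 times as many samples.

Current: n = 93, width = 5.14
New: n = 837, width ≈ 1.70

Width reduced by factor of 5.14/1.70 = 3.02.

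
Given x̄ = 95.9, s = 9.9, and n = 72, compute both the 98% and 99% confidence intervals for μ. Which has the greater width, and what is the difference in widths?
99% CI is wider by 0.63

df = 71
98% CI: t* = 2.380, (93.12, 98.68), width = 2 · t* · s/√n = 5.55
99% CI: t* = 2.647, (92.81, 98.99), width = 2 · t* · s/√n = 6.18

The 99% CI is wider by 6.18 - 5.55 = 0.63.
Higher confidence requires a wider interval.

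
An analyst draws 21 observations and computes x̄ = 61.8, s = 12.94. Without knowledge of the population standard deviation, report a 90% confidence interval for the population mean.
(56.93, 66.67)

t-interval (σ unknown):
df = n - 1 = 20
t* = 1.725 for 90% confidence

Margin of error = t* · s/√n = 1.725 · 12.94/√21 = 4.87

CI: (56.93, 66.67)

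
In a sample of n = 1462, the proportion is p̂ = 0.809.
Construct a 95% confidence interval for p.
(0.789, 0.829)

Proportion CI:
SE = √(p̂(1-p̂)/n) = √(0.809 · 0.191 / 1462) = 0.01028

z* = 1.960
Margin = z* · SE = 1.960 · 0.01028 = 0.0201

CI: 0.809 ± 0.0201 = (0.789, 0.829)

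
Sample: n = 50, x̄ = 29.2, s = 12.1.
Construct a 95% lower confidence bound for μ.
μ ≥ 26.33

Lower bound (one-sided):
t* = 1.677 (one-sided for 95%)
Lower bound = x̄ - t* · s/√n = 29.2 - 1.677 · 12.1/√50 = 26.33

We are 95% confident that μ ≥ 26.33.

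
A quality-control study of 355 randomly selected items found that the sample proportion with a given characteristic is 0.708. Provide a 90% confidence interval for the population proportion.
(0.668, 0.748)

Proportion CI:
SE = √(p̂(1-p̂)/n) = √(0.708 · 0.292 / 355) = 0.02413

z* = 1.645
Margin = z* · SE = 1.645 · 0.02413 = 0.0397

CI: 0.708 ± 0.0397 = (0.668, 0.748)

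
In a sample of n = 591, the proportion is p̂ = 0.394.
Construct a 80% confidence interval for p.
(0.368, 0.420)

Proportion CI:
SE = √(p̂(1-p̂)/n) = √(0.394 · 0.606 / 591) = 0.02010

z* = 1.282
Margin = z* · SE = 1.282 · 0.02010 = 0.0258

CI: 0.394 ± 0.0258 = (0.368, 0.420)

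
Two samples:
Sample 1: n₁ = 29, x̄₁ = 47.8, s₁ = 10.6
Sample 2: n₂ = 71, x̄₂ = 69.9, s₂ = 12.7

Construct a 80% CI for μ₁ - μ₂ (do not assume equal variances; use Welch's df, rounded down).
(-25.31, -18.89)

Difference: x̄₁ - x̄₂ = -22.10
SE = √(s₁²/n₁ + s₂²/n₂) = √(10.6²/29 + 12.7²/71) = 2.4791
df = 61.94 → 61 (Welch–Satterthwaite, rounded down)
t* = 1.296

CI: -22.10 ± 1.296 · 2.4791 = -22.10 ± 3.21 = (-25.31, -18.89)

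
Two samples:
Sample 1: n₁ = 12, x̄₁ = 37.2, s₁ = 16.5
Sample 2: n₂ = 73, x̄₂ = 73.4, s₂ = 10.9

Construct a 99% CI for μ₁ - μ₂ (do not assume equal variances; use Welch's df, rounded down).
(-51.26, -21.14)

Difference: x̄₁ - x̄₂ = -36.20
SE = √(s₁²/n₁ + s₂²/n₂) = √(16.5²/12 + 10.9²/73) = 4.9310
df = 12.62 → 12 (Welch–Satterthwaite, rounded down)
t* = 3.055

CI: -36.20 ± 3.055 · 4.9310 = -36.20 ± 15.06 = (-51.26, -21.14)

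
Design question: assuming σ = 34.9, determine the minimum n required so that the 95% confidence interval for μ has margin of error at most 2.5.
n ≥ 749

For margin E ≤ 2.5:
n ≥ (z* · σ / E)²
n ≥ (1.960 · 34.9 / 2.5)²
n ≥ 748.66

Minimum n = 749 (rounding up)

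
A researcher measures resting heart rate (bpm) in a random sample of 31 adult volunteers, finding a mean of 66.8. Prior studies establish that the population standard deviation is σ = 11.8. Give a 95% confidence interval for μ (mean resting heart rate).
(62.65, 70.95)

z-interval (σ known):
z* = 1.960 for 95% confidence

Margin of error = z* · σ/√n = 1.960 · 11.8/√31 = 4.15

CI: (66.8 - 4.15, 66.8 + 4.15) = (62.65, 70.95)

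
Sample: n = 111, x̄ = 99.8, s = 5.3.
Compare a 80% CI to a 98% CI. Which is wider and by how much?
98% CI is wider by 1.08

df = 110
80% CI: t* = 1.289, (99.15, 100.45), width = 2 · t* · s/√n = 1.30
98% CI: t* = 2.361, (98.61, 100.99), width = 2 · t* · s/√n = 2.38

The 98% CI is wider by 2.38 - 1.30 = 1.08.
Higher confidence requires a wider interval.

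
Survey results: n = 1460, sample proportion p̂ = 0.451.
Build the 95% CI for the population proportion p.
(0.425, 0.477)

Proportion CI:
SE = √(p̂(1-p̂)/n) = √(0.451 · 0.549 / 1460) = 0.01302

z* = 1.960
Margin = z* · SE = 1.960 · 0.01302 = 0.0255

CI: 0.451 ± 0.0255 = (0.425, 0.477)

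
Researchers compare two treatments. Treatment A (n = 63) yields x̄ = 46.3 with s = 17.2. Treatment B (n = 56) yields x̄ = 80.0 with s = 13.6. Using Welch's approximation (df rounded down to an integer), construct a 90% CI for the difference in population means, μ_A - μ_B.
(-38.39, -29.01)

Difference: x̄₁ - x̄₂ = -33.70
SE = √(s₁²/n₁ + s₂²/n₂) = √(17.2²/63 + 13.6²/56) = 2.8282
df = 115.49 → 115 (Welch–Satterthwaite, rounded down)
t* = 1.658

CI: -33.70 ± 1.658 · 2.8282 = -33.70 ± 4.69 = (-38.39, -29.01)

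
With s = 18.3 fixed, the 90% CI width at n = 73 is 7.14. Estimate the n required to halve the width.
n ≈ 292

CI width ∝ 1/√n
To reduce width by factor 2, need √n to grow by 2 → need 2² = 4 times as many samples.

Current: n = 73, width = 7.14
New: n = 292, width ≈ 3.53

Width reduced by factor of 7.14/3.53 = 2.02.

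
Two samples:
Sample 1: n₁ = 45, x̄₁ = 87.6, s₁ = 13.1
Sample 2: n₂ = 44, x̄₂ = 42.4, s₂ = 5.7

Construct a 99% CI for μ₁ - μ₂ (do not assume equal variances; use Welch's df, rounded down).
(39.52, 50.88)

Difference: x̄₁ - x̄₂ = 45.20
SE = √(s₁²/n₁ + s₂²/n₂) = √(13.1²/45 + 5.7²/44) = 2.1335
df = 60.37 → 60 (Welch–Satterthwaite, rounded down)
t* = 2.660

CI: 45.20 ± 2.660 · 2.1335 = 45.20 ± 5.68 = (39.52, 50.88)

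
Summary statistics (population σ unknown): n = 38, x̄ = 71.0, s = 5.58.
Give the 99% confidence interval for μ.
(68.54, 73.46)

t-interval (σ unknown):
df = n - 1 = 37
t* = 2.715 for 99% confidence

Margin of error = t* · s/√n = 2.715 · 5.58/√38 = 2.46

CI: (68.54, 73.46)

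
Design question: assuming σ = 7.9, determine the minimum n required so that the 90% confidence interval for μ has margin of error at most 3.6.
n ≥ 14

For margin E ≤ 3.6:
n ≥ (z* · σ / E)²
n ≥ (1.645 · 7.9 / 3.6)²
n ≥ 13.03

Minimum n = 14 (rounding up)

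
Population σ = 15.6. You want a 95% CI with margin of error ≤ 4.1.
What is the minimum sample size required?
n ≥ 56

For margin E ≤ 4.1:
n ≥ (z* · σ / E)²
n ≥ (1.960 · 15.6 / 4.1)²
n ≥ 55.62

Minimum n = 56 (rounding up)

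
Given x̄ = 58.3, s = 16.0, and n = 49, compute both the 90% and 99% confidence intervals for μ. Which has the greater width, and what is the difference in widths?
99% CI is wider by 4.59

df = 48
90% CI: t* = 1.677, (54.47, 62.13), width = 2 · t* · s/√n = 7.67
99% CI: t* = 2.682, (52.17, 64.43), width = 2 · t* · s/√n = 12.26

The 99% CI is wider by 12.26 - 7.67 = 4.59.
Higher confidence requires a wider interval.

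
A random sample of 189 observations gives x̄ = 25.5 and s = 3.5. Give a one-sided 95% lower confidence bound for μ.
μ ≥ 25.08

Lower bound (one-sided):
t* = 1.653 (one-sided for 95%)
Lower bound = x̄ - t* · s/√n = 25.5 - 1.653 · 3.5/√189 = 25.08

We are 95% confident that μ ≥ 25.08.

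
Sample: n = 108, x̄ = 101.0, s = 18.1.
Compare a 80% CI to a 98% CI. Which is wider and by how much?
98% CI is wider by 3.74

df = 107
80% CI: t* = 1.290, (98.75, 103.25), width = 2 · t* · s/√n = 4.49
98% CI: t* = 2.362, (96.89, 105.11), width = 2 · t* · s/√n = 8.23

The 98% CI is wider by 8.23 - 4.49 = 3.74.
Higher confidence requires a wider interval.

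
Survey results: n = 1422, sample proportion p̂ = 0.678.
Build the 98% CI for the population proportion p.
(0.649, 0.707)

Proportion CI:
SE = √(p̂(1-p̂)/n) = √(0.678 · 0.322 / 1422) = 0.01239

z* = 2.326
Margin = z* · SE = 2.326 · 0.01239 = 0.0288

CI: 0.678 ± 0.0288 = (0.649, 0.707)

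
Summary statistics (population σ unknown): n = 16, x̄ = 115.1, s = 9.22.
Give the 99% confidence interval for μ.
(108.31, 121.89)

t-interval (σ unknown):
df = n - 1 = 15
t* = 2.947 for 99% confidence

Margin of error = t* · s/√n = 2.947 · 9.22/√16 = 6.79

CI: (108.31, 121.89)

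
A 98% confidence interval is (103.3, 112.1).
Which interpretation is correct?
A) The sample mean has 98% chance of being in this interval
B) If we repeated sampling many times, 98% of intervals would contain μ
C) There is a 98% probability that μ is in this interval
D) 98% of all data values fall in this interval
B

A) Wrong — x̄ is observed and sits in the interval by construction.
B) Correct — this is the frequentist long-run coverage interpretation.
C) Wrong — μ is fixed; the randomness lives in the interval, not in μ.
D) Wrong — a CI is about the parameter μ, not individual data values.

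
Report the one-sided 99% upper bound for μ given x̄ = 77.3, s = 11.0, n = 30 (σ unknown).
μ ≤ 82.24

Upper bound (one-sided):
t* = 2.462 (one-sided for 99%)
Upper bound = x̄ + t* · s/√n = 77.3 + 2.462 · 11.0/√30 = 82.24

We are 99% confident that μ ≤ 82.24.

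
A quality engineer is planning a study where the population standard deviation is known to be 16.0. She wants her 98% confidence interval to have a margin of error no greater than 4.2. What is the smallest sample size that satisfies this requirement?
n ≥ 79

For margin E ≤ 4.2:
n ≥ (z* · σ / E)²
n ≥ (2.326 · 16.0 / 4.2)²
n ≥ 78.52

Minimum n = 79 (rounding up)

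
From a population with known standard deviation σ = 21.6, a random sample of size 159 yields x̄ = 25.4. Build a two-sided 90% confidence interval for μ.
(22.58, 28.22)

z-interval (σ known):
z* = 1.645 for 90% confidence

Margin of error = z* · σ/√n = 1.645 · 21.6/√159 = 2.82

CI: (25.4 - 2.82, 25.4 + 2.82) = (22.58, 28.22)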